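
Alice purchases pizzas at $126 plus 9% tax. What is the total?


Calculate the tax:
9% of $126 = $11.34
Add tax to price:
$126 + $11.34 = $137.34

$137.34


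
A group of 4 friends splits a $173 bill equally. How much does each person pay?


Total bill: $173
Number of people: 4
Each pays: $173 / 4 = $43.25

$43.25


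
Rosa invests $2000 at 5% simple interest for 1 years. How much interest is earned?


Use the formula I = P x R x T / 100
P x R x T = 2000 x 5 x 1 = 10000
I = 10000 / 100 = $100

$100


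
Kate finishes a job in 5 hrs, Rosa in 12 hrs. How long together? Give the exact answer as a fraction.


Kate's rate: 1/5 of the job per hour
Rosa's rate: 1/12 of the job per hour
Combined rate: 1/5 + 1/12 = 17/60 per hour
Time = 1 / (17/60) = 60/17 hours (≈ 3.53 hours)

60/17 hours


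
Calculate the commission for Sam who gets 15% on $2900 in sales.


Convert rate to decimal:
15% = 0.15
Multiply by sales:
$2900 x 0.15 = $435

$435


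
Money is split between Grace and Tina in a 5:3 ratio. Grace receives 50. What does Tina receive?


Find the multiplier:
50 / 5 = 10
Apply to Tina's share:
3 x 10 = 30

30


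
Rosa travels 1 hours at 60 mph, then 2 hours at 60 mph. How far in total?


Leg 1 distance:
60 x 1 = 60 miles
Leg 2 distance:
60 x 2 = 120 miles
Total distance:
60 + 120 = 180 miles

180 miles


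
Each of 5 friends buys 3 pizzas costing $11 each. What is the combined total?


Cost per person:
3 x $11 = $33
Group total:
5 x $33 = $165

$165


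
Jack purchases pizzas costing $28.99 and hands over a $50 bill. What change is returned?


Start with the amount paid:
$50
Subtract the price:
$50 - $28.99 = $21.01

$21.01


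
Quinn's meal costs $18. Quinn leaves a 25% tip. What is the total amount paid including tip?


Calculate the tip:
25% of $18 = $4.50
Add tip to meal cost:
$18 + $4.50 = $22.50

$22.50


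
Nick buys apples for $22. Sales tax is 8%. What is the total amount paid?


Calculate the tax:
8% of $22 = $1.76
Add tax to price:
$22 + $1.76 = $23.76

$23.76


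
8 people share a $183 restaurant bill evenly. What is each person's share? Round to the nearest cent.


Total bill: $183
Number of people: 8
Each pays: $183 / 8 = $22.875 ≈ $22.88

$22.88


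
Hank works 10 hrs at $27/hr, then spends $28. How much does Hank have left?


Calculate earnings:
10 x $27 = $270
Subtract spending:
$270 - $28 = $242

$242


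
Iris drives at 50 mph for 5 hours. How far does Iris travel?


Use the formula: distance = speed x time
Speed = 50 mph, Time = 5 hours
50 x 5 = 250 miles

250 miles


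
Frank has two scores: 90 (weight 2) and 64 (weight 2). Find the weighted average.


Weighted sum:
2 x 90 + 2 x 64 = 308
Total weight:
2 + 2 = 4
Weighted average:
308 / 4 = 77

77


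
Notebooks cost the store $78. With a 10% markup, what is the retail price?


Calculate the markup amount:
10% of $78 = $7.80
Add to cost:
$78 + $7.80 = $85.80

$85.80


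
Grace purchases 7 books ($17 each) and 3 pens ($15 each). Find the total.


Cost of books:
7 x $17 = $119
Cost of pens:
3 x $15 = $45
Add both:
$119 + $45 = $164

$164


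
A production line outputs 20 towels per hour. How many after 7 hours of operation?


Production rate: 20 towels per hour
Time: 7 hours
Total: 20 x 7 = 140 towels

140 towels


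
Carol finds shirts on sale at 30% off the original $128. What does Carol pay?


Calculate the discount amount:
30% of $128 = $38.40
Subtract from original:
$128 - $38.40 = $89.60

$89.60


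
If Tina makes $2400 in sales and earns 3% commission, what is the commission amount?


Convert rate to decimal:
3% = 0.03
Multiply by sales:
$2400 x 0.03 = $72

$72


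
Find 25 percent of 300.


Convert percentage to decimal:
25% = 0.25
Multiply:
300 x 0.25 = 75

75


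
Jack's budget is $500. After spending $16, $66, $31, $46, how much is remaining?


Add up expenses:
$16 + $66 + $31 + $46 = $159
Subtract from budget:
$500 - $159 = $341

$341


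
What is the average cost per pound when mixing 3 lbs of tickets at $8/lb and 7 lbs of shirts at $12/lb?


Cost of tickets:
3 x $8 = $24
Cost of shirts:
7 x $12 = $84
Total cost: $24 + $84 = $108
Total weight: 10 lbs
Average: $108 / 10 = $10.80/lb

$10.80/lb


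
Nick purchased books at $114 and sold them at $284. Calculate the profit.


Selling price = $284
Cost price = $114
Profit = selling price - cost price:
Profit = $284 - $114 = $170

$170


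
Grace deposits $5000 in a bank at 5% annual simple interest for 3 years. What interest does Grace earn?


Use the formula I = P x R x T / 100
P x R x T = 5000 x 5 x 3 = 75000
I = 75000 / 100 = $750

$750


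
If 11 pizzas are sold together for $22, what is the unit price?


Total cost: $22
Number of items: 11
Unit price: $22 / 11 = $2

$2


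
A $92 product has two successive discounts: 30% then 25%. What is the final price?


First discount:
30% of $92 = $27.60
Price after first discount:
$92 - $27.60 = $64.40
Second discount:
25% of $64.40 = $16.10
Final price:
$64.40 - $16.10 = $48.30

$48.30


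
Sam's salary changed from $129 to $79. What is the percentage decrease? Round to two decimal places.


Find the absolute change:
|79 - 129| = 50
Divide by original and multiply by 100:
50 / 129 x 100 = 38.7596...% ≈ 38.76%

38.76%


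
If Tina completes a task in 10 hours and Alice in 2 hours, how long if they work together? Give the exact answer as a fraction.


Tina's rate: 1/10 of the job per hour
Alice's rate: 1/2 of the job per hour
Combined rate: 1/10 + 1/2 = 3/5 per hour
Time = 1 / (3/5) = 5/3 hours (≈ 1.67 hours)

5/3 hours


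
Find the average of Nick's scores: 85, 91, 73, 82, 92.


Add the scores:
85 + 91 + 73 + 82 + 92 = 423
Divide by the number of tests:
423 / 5 = 84.6

84.6


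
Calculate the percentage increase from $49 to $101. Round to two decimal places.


Find the absolute change:
|101 - 49| = 52
Divide by original and multiply by 100:
52 / 49 x 100 = 106.1224...% ≈ 106.12%

106.12%


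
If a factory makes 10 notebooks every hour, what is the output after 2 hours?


Production rate: 10 notebooks per hour
Time: 2 hours
Total: 10 x 2 = 20 notebooks

20 notebooks


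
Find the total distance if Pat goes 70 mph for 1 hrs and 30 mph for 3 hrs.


Leg 1 distance:
70 x 1 = 70 miles
Leg 2 distance:
30 x 3 = 90 miles
Total distance:
70 + 90 = 160 miles

160 miles


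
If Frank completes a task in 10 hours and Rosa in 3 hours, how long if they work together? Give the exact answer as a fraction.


Frank's rate: 1/10 of the job per hour
Rosa's rate: 1/3 of the job per hour
Combined rate: 1/10 + 1/3 = 13/30 per hour
Time = 1 / (13/30) = 30/13 hours (≈ 2.31 hours)

30/13 hours


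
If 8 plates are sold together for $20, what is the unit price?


Total cost: $20
Number of items: 8
Unit price: $20 / 8 = $2.50

$2.50


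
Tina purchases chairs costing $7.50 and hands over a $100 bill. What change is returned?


Start with the amount paid:
$100
Subtract the price:
$100 - $7.50 = $92.50

$92.50


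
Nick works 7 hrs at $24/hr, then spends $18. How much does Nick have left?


Calculate earnings:
7 x $24 = $168
Subtract spending:
$168 - $18 = $150

$150


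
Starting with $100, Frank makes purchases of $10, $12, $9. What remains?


Add up expenses:
$10 + $12 + $9 = $31
Subtract from budget:
$100 - $31 = $69

$69


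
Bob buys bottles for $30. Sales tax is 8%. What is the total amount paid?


Calculate the tax:
8% of $30 = $2.40
Add tax to price:
$30 + $2.40 = $32.40

$32.40


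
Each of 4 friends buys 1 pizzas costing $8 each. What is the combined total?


Cost per person:
1 x $8 = $8
Group total:
4 x $8 = $32

$32


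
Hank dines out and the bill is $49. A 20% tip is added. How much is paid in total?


Calculate the tip:
20% of $49 = $9.80
Add tip to meal cost:
$49 + $9.80 = $58.80

$58.80


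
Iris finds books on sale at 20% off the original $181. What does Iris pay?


Calculate the discount amount:
20% of $181 = $36.20
Subtract from original:
$181 - $36.20 = $144.80

$144.80


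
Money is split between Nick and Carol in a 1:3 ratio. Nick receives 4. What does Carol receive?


Find the multiplier:
4 / 1 = 4
Apply to Carol's share:
3 x 4 = 12

12


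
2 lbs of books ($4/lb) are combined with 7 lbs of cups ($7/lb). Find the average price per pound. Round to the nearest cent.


Cost of books:
2 x $4 = $8
Cost of cups:
7 x $7 = $49
Total cost: $8 + $49 = $57
Total weight: 9 lbs
Average: $57 / 9 = $6.3333... ≈ $6.33/lb

$6.33/lb


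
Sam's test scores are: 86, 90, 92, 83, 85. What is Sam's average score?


Add the scores:
86 + 90 + 92 + 83 + 85 = 436
Divide by the number of tests:
436 / 5 = 87.2

87.2


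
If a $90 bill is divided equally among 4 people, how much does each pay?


Total bill: $90
Number of people: 4
Each pays: $90 / 4 = $22.50

$22.50


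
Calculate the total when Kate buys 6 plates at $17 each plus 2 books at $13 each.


Cost of plates:
6 x $17 = $102
Cost of books:
2 x $13 = $26
Add both:
$102 + $26 = $128

$128


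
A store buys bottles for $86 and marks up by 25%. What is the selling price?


Calculate the markup amount:
25% of $86 = $21.50
Add to cost:
$86 + $21.50 = $107.50

$107.50


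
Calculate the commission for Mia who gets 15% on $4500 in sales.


Convert rate to decimal:
15% = 0.15
Multiply by sales:
$4500 x 0.15 = $675

$675


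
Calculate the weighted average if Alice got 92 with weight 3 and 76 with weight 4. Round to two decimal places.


Weighted sum:
3 x 92 + 4 x 76 = 580
Total weight:
3 + 4 = 7
Weighted average:
580 / 7 = 82.8571... ≈ 82.86

82.86


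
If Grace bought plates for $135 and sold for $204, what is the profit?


Selling price = $204
Cost price = $135
Profit = selling price - cost price:
Profit = $204 - $135 = $69

$69


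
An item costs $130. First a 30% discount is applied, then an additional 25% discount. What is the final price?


First discount:
30% of $130 = $39
Price after first discount:
$130 - $39 = $91
Second discount:
25% of $91 = $22.75
Final price:
$91 - $22.75 = $68.25

$68.25


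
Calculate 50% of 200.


Convert percentage to decimal:
50% = 0.5
Multiply:
200 x 0.5 = 100

100


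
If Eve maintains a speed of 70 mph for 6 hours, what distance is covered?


Use the formula: distance = speed x time
Speed = 70 mph, Time = 6 hours
70 x 6 = 420 miles

420 miles


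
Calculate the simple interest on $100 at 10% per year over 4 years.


Use the formula I = P x R x T / 100
P x R x T = 100 x 10 x 4 = 4000
I = 4000 / 100 = $40

$40


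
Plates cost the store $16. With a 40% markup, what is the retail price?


Calculate the markup amount:
40% of $16 = $6.40
Add to cost:
$16 + $6.40 = $22.40

$22.40


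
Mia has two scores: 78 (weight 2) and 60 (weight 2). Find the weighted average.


Weighted sum:
2 x 78 + 2 x 60 = 276
Total weight:
2 + 2 = 4
Weighted average:
276 / 4 = 69

69


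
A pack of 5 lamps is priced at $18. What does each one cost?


Total cost: $18
Number of items: 5
Unit price: $18 / 5 = $3.60

$3.60


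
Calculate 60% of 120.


Convert percentage to decimal:
60% = 0.6
Multiply:
120 x 0.6 = 72

72


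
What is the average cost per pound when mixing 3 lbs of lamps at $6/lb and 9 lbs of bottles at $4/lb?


Cost of lamps:
3 x $6 = $18
Cost of bottles:
9 x $4 = $36
Total cost: $18 + $36 = $54
Total weight: 12 lbs
Average: $54 / 12 = $4.50/lb

$4.50/lb


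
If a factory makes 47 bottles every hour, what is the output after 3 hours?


Production rate: 47 bottles per hour
Time: 3 hours
Total: 47 x 3 = 141 bottles

141 bottles


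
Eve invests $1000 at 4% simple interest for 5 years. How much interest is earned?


Use the formula I = P x R x T / 100
P x R x T = 1000 x 4 x 5 = 20000
I = 20000 / 100 = $200

$200


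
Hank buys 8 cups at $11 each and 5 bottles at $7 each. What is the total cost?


Cost of cups:
8 x $11 = $88
Cost of bottles:
5 x $7 = $35
Add both:
$88 + $35 = $123

$123


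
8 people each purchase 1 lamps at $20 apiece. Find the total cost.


Cost per person:
1 x $20 = $20
Group total:
8 x $20 = $160

$160


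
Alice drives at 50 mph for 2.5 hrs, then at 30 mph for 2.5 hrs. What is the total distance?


Leg 1 distance:
50 x 2.5 = 125 miles
Leg 2 distance:
30 x 2.5 = 75 miles
Total distance:
125 + 75 = 200 miles

200 miles


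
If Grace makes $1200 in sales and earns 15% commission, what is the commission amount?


Convert rate to decimal:
15% = 0.15
Multiply by sales:
$1200 x 0.15 = $180

$180


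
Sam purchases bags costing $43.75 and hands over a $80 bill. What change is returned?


Start with the amount paid:
$80
Subtract the price:
$80 - $43.75 = $36.25

$36.25


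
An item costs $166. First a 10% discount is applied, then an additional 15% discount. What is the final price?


First discount:
10% of $166 = $16.60
Price after first discount:
$166 - $16.60 = $149.40
Second discount:
15% of $149.40 = $22.41
Final price:
$149.40 - $22.41 = $126.99

$126.99


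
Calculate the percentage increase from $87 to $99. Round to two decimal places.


Find the absolute change:
|99 - 87| = 12
Divide by original and multiply by 100:
12 / 87 x 100 = 13.7931...% ≈ 13.79%

13.79%


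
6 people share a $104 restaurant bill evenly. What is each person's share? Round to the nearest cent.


Total bill: $104
Number of people: 6
Each pays: $104 / 6 = $17.3333... ≈ $17.33

$17.33


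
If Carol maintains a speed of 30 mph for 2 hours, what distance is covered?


Use the formula: distance = speed x time
Speed = 30 mph, Time = 2 hours
30 x 2 = 60 miles

60 miles


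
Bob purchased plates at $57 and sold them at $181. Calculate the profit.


Selling price = $181
Cost price = $57
Profit = selling price - cost price:
Profit = $181 - $57 = $124

$124


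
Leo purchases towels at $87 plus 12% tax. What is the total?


Calculate the tax:
12% of $87 = $10.44
Add tax to price:
$87 + $10.44 = $97.44

$97.44


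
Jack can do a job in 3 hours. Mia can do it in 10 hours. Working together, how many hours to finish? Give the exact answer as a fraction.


Jack's rate: 1/3 of the job per hour
Mia's rate: 1/10 of the job per hour
Combined rate: 1/3 + 1/10 = 13/30 per hour
Time = 1 / (13/30) = 30/13 hours (≈ 2.31 hours)

30/13 hours


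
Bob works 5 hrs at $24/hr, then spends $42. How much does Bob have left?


Calculate earnings:
5 x $24 = $120
Subtract spending:
$120 - $42 = $78

$78


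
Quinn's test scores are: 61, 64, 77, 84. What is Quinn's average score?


Add the scores:
61 + 64 + 77 + 84 = 286
Divide by the number of tests:
286 / 4 = 71.5

71.5


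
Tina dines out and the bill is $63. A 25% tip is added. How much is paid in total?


Calculate the tip:
25% of $63 = $15.75
Add tip to meal cost:
$63 + $15.75 = $78.75

$78.75


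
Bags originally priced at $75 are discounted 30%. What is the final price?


Calculate the discount amount:
30% of $75 = $22.50
Subtract from original:
$75 - $22.50 = $52.50

$52.50


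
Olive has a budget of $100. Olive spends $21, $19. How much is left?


Add up expenses:
$21 + $19 = $40
Subtract from budget:
$100 - $40 = $60

$60


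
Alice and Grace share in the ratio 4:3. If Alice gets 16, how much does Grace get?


Find the multiplier:
16 / 4 = 4
Apply to Grace's share:
3 x 4 = 12

12


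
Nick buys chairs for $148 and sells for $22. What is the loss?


Selling price = $22
Cost price = $148
Loss = cost price - selling price:
Loss = $148 - $22 = $126

$126


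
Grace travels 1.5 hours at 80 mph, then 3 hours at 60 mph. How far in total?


Leg 1 distance:
80 x 1.5 = 120 miles
Leg 2 distance:
60 x 3 = 180 miles
Total distance:
120 + 180 = 300 miles

300 miles


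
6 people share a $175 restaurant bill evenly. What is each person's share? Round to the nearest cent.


Total bill: $175
Number of people: 6
Each pays: $175 / 6 = $29.1666... ≈ $29.17

$29.17


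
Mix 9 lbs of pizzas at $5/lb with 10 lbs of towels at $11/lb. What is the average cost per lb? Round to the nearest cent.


Cost of pizzas:
9 x $5 = $45
Cost of towels:
10 x $11 = $110
Total cost: $45 + $110 = $155
Total weight: 19 lbs
Average: $155 / 19 = $8.1578... ≈ $8.16/lb

$8.16/lb


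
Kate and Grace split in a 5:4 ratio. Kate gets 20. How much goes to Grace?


Find the multiplier:
20 / 5 = 4
Apply to Grace's share:
4 x 4 = 16

16


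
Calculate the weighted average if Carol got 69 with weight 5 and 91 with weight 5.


Weighted sum:
5 x 69 + 5 x 91 = 800
Total weight:
5 + 5 = 10
Weighted average:
800 / 10 = 80

80


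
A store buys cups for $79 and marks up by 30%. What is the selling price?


Calculate the markup amount:
30% of $79 = $23.70
Add to cost:
$79 + $23.70 = $102.70

$102.70


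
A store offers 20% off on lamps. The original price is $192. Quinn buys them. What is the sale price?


Calculate the discount amount:
20% of $192 = $38.40
Subtract from original:
$192 - $38.40 = $153.60

$153.60


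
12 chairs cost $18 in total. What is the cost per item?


Total cost: $18
Number of items: 12
Unit price: $18 / 12 = $1.50

$1.50


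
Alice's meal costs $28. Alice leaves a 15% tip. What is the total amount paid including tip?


Calculate the tip:
15% of $28 = $4.20
Add tip to meal cost:
$28 + $4.20 = $32.20

$32.20


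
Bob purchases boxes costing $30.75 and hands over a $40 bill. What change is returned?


Start with the amount paid:
$40
Subtract the price:
$40 - $30.75 = $9.25

$9.25


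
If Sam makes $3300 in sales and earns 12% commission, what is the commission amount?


Convert rate to decimal:
12% = 0.12
Multiply by sales:
$3300 x 0.12 = $396

$396


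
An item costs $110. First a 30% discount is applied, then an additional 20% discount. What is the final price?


First discount:
30% of $110 = $33
Price after first discount:
$110 - $33 = $77
Second discount:
20% of $77 = $15.40
Final price:
$77 - $15.40 = $61.60

$61.60


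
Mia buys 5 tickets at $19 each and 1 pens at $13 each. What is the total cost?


Cost of tickets:
5 x $19 = $95
Cost of pens:
1 x $13 = $13
Add both:
$95 + $13 = $108

$108


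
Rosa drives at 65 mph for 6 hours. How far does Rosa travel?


Use the formula: distance = speed x time
Speed = 65 mph, Time = 6 hours
65 x 6 = 390 miles

390 miles


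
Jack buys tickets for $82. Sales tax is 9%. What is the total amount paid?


Calculate the tax:
9% of $82 = $7.38
Add tax to price:
$82 + $7.38 = $89.38

$89.38


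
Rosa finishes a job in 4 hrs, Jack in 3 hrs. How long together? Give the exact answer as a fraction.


Rosa's rate: 1/4 of the job per hour
Jack's rate: 1/3 of the job per hour
Combined rate: 1/4 + 1/3 = 7/12 per hour
Time = 1 / (7/12) = 12/7 hours (≈ 1.71 hours)

12/7 hours


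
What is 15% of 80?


Convert percentage to decimal:
15% = 0.15
Multiply:
80 x 0.15 = 12

12


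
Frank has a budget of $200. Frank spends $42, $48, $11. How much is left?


Add up expenses:
$42 + $48 + $11 = $101
Subtract from budget:
$200 - $101 = $99

$99


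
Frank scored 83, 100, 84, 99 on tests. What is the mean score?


Add the scores:
83 + 100 + 84 + 99 = 366
Divide by the number of tests:
366 / 4 = 91.5

91.5


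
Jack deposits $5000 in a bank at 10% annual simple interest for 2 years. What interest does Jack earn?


Use the formula I = P x R x T / 100
P x R x T = 5000 x 10 x 2 = 100000
I = 100000 / 100 = $1000

$1000


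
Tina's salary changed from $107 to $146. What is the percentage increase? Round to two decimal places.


Find the absolute change:
|146 - 107| = 39
Divide by original and multiply by 100:
39 / 107 x 100 = 36.4485...% ≈ 36.45%

36.45%


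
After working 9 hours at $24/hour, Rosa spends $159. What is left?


Calculate earnings:
9 x $24 = $216
Subtract spending:
$216 - $159 = $57

$57


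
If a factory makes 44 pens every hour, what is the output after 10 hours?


Production rate: 44 pens per hour
Time: 10 hours
Total: 44 x 10 = 440 pens

440 pens


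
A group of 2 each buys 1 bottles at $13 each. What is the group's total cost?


Cost per person:
1 x $13 = $13
Group total:
2 x $13 = $26

$26


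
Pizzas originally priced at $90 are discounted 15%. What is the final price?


Calculate the discount amount:
15% of $90 = $13.50
Subtract from original:
$90 - $13.50 = $76.50

$76.50


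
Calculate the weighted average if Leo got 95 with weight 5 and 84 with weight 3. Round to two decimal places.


Weighted sum:
5 x 95 + 3 x 84 = 727
Total weight:
5 + 3 = 8
Weighted average:
727 / 8 = 90.875 ≈ 90.88

90.88


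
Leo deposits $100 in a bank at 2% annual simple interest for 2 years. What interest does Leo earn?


Use the formula I = P x R x T / 100
P x R x T = 100 x 2 x 2 = 400
I = 400 / 100 = $4

$4


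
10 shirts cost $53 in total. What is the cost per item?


Total cost: $53
Number of items: 10
Unit price: $53 / 10 = $5.30

$5.30


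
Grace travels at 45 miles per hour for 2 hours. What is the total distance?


Use the formula: distance = speed x time
Speed = 45 mph, Time = 2 hours
45 x 2 = 90 miles

90 miles


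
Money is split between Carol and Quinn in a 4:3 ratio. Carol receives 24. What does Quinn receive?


Find the multiplier:
24 / 4 = 6
Apply to Quinn's share:
3 x 6 = 18

18


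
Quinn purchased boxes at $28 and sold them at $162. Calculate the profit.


Selling price = $162
Cost price = $28
Profit = selling price - cost price:
Profit = $162 - $28 = $134

$134


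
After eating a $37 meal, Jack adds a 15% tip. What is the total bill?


Calculate the tip:
15% of $37 = $5.55
Add tip to meal cost:
$37 + $5.55 = $42.55

$42.55


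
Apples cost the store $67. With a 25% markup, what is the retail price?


Calculate the markup amount:
25% of $67 = $16.75
Add to cost:
$67 + $16.75 = $83.75

$83.75


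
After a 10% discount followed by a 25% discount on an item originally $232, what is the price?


First discount:
10% of $232 = $23.20
Price after first discount:
$232 - $23.20 = $208.80
Second discount:
25% of $208.80 = $52.20
Final price:
$208.80 - $52.20 = $156.60

$156.60


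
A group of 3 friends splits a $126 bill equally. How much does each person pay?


Total bill: $126
Number of people: 3
Each pays: $126 / 3 = $42

$42


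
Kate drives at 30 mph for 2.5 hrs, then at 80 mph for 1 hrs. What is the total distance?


Leg 1 distance:
30 x 2.5 = 75 miles
Leg 2 distance:
80 x 1 = 80 miles
Total distance:
75 + 80 = 155 miles

155 miles


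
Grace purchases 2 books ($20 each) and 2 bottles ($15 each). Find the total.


Cost of books:
2 x $20 = $40
Cost of bottles:
2 x $15 = $30
Add both:
$40 + $30 = $70

$70


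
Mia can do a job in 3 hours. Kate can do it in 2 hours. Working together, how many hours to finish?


Mia's rate: 1/3 of the job per hour
Kate's rate: 1/2 of the job per hour
Combined rate: 1/3 + 1/2 = 5/6 per hour
Time = 1 / (5/6) = 6/5 = 1.2 hours

1.2 hours


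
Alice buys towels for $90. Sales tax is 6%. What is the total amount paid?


Calculate the tax:
6% of $90 = $5.40
Add tax to price:
$90 + $5.40 = $95.40

$95.40


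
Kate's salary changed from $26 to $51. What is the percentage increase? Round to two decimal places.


Find the absolute change:
|51 - 26| = 25
Divide by original and multiply by 100:
25 / 26 x 100 = 96.1538...% ≈ 96.15%

96.15%


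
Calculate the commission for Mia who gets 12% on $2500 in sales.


Convert rate to decimal:
12% = 0.12
Multiply by sales:
$2500 x 0.12 = $300

$300


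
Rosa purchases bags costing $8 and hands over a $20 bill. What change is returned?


Start with the amount paid:
$20
Subtract the price:
$20 - $8 = $12

$12


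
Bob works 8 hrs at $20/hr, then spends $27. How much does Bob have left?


Calculate earnings:
8 x $20 = $160
Subtract spending:
$160 - $27 = $133

$133


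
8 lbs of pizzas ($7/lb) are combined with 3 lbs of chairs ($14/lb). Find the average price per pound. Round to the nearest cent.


Cost of pizzas:
8 x $7 = $56
Cost of chairs:
3 x $14 = $42
Total cost: $56 + $42 = $98
Total weight: 11 lbs
Average: $98 / 11 = $8.9090... ≈ $8.91/lb

$8.91/lb


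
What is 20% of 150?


Convert percentage to decimal:
20% = 0.2
Multiply:
150 x 0.2 = 30

30


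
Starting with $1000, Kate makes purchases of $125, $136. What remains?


Add up expenses:
$125 + $136 = $261
Subtract from budget:
$1000 - $261 = $739

$739


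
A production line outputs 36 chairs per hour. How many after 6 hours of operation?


Production rate: 36 chairs per hour
Time: 6 hours
Total: 36 x 6 = 216 chairs

216 chairs


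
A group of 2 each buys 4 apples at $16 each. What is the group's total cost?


Cost per person:
4 x $16 = $64
Group total:
2 x $64 = $128

$128


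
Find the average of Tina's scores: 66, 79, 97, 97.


Add the scores:
66 + 79 + 97 + 97 = 339
Divide by the number of tests:
339 / 4 = 84.75

84.75


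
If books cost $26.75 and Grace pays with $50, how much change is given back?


Start with the amount paid:
$50
Subtract the price:
$50 - $26.75 = $23.25

$23.25


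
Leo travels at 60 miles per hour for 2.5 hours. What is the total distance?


Use the formula: distance = speed x time
Speed = 60 mph, Time = 2.5 hours
60 x 2.5 = 150 miles

150 miles


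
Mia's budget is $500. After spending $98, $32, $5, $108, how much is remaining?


Add up expenses:
$98 + $32 + $5 + $108 = $243
Subtract from budget:
$500 - $243 = $257

$257


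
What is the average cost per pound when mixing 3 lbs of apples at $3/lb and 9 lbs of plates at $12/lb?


Cost of apples:
3 x $3 = $9
Cost of plates:
9 x $12 = $108
Total cost: $9 + $108 = $117
Total weight: 12 lbs
Average: $117 / 12 = $9.75/lb

$9.75/lb


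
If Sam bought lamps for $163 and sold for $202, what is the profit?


Selling price = $202
Cost price = $163
Profit = selling price - cost price:
Profit = $202 - $163 = $39

$39


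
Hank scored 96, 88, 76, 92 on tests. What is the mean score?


Add the scores:
96 + 88 + 76 + 92 = 352
Divide by the number of tests:
352 / 4 = 88

88


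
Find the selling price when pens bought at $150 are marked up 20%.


Calculate the markup amount:
20% of $150 = $30
Add to cost:
$150 + $30 = $180

$180


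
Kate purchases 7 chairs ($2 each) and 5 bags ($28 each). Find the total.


Cost of chairs:
7 x $2 = $14
Cost of bags:
5 x $28 = $140
Add both:
$14 + $140 = $154

$154


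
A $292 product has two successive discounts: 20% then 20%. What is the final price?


First discount:
20% of $292 = $58.40
Price after first discount:
$292 - $58.40 = $233.60
Second discount:
20% of $233.60 = $46.72
Final price:
$233.60 - $46.72 = $186.88

$186.88


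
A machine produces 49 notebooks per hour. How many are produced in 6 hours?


Production rate: 49 notebooks per hour
Time: 6 hours
Total: 49 x 6 = 294 notebooks

294 notebooks


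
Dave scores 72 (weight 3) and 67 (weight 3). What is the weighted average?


Weighted sum:
3 x 72 + 3 x 67 = 417
Total weight:
3 + 3 = 6
Weighted average:
417 / 6 = 69.5

69.5


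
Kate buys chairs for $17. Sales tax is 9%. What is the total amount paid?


Calculate the tax:
9% of $17 = $1.53
Add tax to price:
$17 + $1.53 = $18.53

$18.53


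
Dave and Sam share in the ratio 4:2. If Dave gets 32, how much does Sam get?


Find the multiplier:
32 / 4 = 8
Apply to Sam's share:
2 x 8 = 16

16


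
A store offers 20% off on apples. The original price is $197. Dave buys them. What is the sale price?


Calculate the discount amount:
20% of $197 = $39.40
Subtract from original:
$197 - $39.40 = $157.60

$157.60


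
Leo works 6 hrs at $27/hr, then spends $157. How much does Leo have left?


Calculate earnings:
6 x $27 = $162
Subtract spending:
$162 - $157 = $5

$5


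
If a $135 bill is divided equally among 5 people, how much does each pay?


Total bill: $135
Number of people: 5
Each pays: $135 / 5 = $27

$27


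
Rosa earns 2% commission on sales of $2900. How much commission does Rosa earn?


Convert rate to decimal:
2% = 0.02
Multiply by sales:
$2900 x 0.02 = $58

$58


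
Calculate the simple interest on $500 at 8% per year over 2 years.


Use the formula I = P x R x T / 100
P x R x T = 500 x 8 x 2 = 8000
I = 8000 / 100 = $80

$80


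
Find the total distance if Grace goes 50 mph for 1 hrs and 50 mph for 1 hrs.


Leg 1 distance:
50 x 1 = 50 miles
Leg 2 distance:
50 x 1 = 50 miles
Total distance:
50 + 50 = 100 miles

100 miles


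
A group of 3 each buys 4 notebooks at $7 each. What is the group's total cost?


Cost per person:
4 x $7 = $28
Group total:
3 x $28 = $84

$84


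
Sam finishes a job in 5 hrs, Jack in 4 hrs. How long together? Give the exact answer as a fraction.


Sam's rate: 1/5 of the job per hour
Jack's rate: 1/4 of the job per hour
Combined rate: 1/5 + 1/4 = 9/20 per hour
Time = 1 / (9/20) = 20/9 hours (≈ 2.22 hours)

20/9 hours


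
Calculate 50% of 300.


Convert percentage to decimal:
50% = 0.5
Multiply:
300 x 0.5 = 150

150


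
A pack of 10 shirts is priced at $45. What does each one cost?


Total cost: $45
Number of items: 10
Unit price: $45 / 10 = $4.50

$4.50


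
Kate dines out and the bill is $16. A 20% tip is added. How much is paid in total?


Calculate the tip:
20% of $16 = $3.20
Add tip to meal cost:
$16 + $3.20 = $19.20

$19.20


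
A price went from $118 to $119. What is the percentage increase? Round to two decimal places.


Find the absolute change:
|119 - 118| = 1
Divide by original and multiply by 100:
1 / 118 x 100 = 0.8474...% ≈ 0.85%

0.85%


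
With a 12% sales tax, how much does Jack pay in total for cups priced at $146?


Calculate the tax:
12% of $146 = $17.52
Add tax to price:
$146 + $17.52 = $163.52

$163.52


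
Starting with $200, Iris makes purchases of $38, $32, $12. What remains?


Add up expenses:
$38 + $32 + $12 = $82
Subtract from budget:
$200 - $82 = $118

$118


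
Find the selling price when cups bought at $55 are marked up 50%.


Calculate the markup amount:
50% of $55 = $27.50
Add to cost:
$55 + $27.50 = $82.50

$82.50


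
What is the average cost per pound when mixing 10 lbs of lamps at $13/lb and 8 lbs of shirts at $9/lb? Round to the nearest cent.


Cost of lamps:
10 x $13 = $130
Cost of shirts:
8 x $9 = $72
Total cost: $130 + $72 = $202
Total weight: 18 lbs
Average: $202 / 18 = $11.2222... ≈ $11.22/lb

$11.22/lb


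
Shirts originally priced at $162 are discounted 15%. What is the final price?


Calculate the discount amount:
15% of $162 = $24.30
Subtract from original:
$162 - $24.30 = $137.70

$137.70


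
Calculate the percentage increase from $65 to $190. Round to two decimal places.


Find the absolute change:
|190 - 65| = 125
Divide by original and multiply by 100:
125 / 65 x 100 = 192.3076...% ≈ 192.31%

192.31%


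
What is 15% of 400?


Convert percentage to decimal:
15% = 0.15
Multiply:
400 x 0.15 = 60

60


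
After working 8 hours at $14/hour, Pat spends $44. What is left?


Calculate earnings:
8 x $14 = $112
Subtract spending:
$112 - $44 = $68

$68


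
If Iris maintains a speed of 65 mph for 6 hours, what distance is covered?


Use the formula: distance = speed x time
Speed = 65 mph, Time = 6 hours
65 x 6 = 390 miles

390 miles


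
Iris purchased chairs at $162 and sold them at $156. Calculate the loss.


Selling price = $156
Cost price = $162
Loss = cost price - selling price:
Loss = $162 - $156 = $6

$6


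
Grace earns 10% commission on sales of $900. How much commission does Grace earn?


Convert rate to decimal:
10% = 0.1
Multiply by sales:
$900 x 0.1 = $90

$90


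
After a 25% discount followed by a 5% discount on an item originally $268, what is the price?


First discount:
25% of $268 = $67
Price after first discount:
$268 - $67 = $201
Second discount:
5% of $201 = $10.05
Final price:
$201 - $10.05 = $190.95

$190.95


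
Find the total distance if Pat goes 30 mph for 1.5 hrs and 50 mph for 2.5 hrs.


Leg 1 distance:
30 x 1.5 = 45 miles
Leg 2 distance:
50 x 2.5 = 125 miles
Total distance:
45 + 125 = 170 miles

170 miles


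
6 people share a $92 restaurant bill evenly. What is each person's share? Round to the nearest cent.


Total bill: $92
Number of people: 6
Each pays: $92 / 6 = $15.3333... ≈ $15.33

$15.33


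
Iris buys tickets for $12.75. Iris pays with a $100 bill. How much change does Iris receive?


Start with the amount paid:
$100
Subtract the price:
$100 - $12.75 = $87.25

$87.25


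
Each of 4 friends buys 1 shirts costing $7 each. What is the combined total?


Cost per person:
1 x $7 = $7
Group total:
4 x $7 = $28

$28


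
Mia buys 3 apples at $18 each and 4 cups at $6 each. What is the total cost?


Cost of apples:
3 x $18 = $54
Cost of cups:
4 x $6 = $24
Add both:
$54 + $24 = $78

$78


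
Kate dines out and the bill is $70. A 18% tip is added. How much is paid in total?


Calculate the tip:
18% of $70 = $12.60
Add tip to meal cost:
$70 + $12.60 = $82.60

$82.60


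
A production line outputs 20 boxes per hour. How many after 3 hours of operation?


Production rate: 20 boxes per hour
Time: 3 hours
Total: 20 x 3 = 60 boxes

60 boxes


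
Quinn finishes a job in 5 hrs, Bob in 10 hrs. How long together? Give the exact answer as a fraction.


Quinn's rate: 1/5 of the job per hour
Bob's rate: 1/10 of the job per hour
Combined rate: 1/5 + 1/10 = 3/10 per hour
Time = 1 / (3/10) = 10/3 hours (≈ 3.33 hours)

10/3 hours


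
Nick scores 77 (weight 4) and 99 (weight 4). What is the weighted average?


Weighted sum:
4 x 77 + 4 x 99 = 704
Total weight:
4 + 4 = 8
Weighted average:
704 / 8 = 88

88


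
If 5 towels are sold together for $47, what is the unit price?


Total cost: $47
Number of items: 5
Unit price: $47 / 5 = $9.40

$9.40


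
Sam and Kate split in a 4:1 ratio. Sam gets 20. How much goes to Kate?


Find the multiplier:
20 / 4 = 5
Apply to Kate's share:
1 x 5 = 5

5


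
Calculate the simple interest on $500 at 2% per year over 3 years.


Use the formula I = P x R x T / 100
P x R x T = 500 x 2 x 3 = 3000
I = 3000 / 100 = $30

$30


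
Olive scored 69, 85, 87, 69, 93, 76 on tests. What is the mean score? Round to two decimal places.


Add the scores:
69 + 85 + 87 + 69 + 93 + 76 = 479
Divide by the number of tests:
479 / 6 = 79.8333... ≈ 79.83

79.83


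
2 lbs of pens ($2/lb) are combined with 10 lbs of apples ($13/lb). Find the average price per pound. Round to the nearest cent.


Cost of pens:
2 x $2 = $4
Cost of apples:
10 x $13 = $130
Total cost: $4 + $130 = $134
Total weight: 12 lbs
Average: $134 / 12 = $11.1666... ≈ $11.17/lb

$11.17/lb


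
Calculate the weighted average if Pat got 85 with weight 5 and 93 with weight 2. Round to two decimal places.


Weighted sum:
5 x 85 + 2 x 93 = 611
Total weight:
5 + 2 = 7
Weighted average:
611 / 7 = 87.2857... ≈ 87.29

87.29


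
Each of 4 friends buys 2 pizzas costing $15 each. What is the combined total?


Cost per person:
2 x $15 = $30
Group total:
4 x $30 = $120

$120


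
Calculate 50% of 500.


Convert percentage to decimal:
50% = 0.5
Multiply:
500 x 0.5 = 250

250


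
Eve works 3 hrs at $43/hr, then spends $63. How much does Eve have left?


Calculate earnings:
3 x $43 = $129
Subtract spending:
$129 - $63 = $66

$66


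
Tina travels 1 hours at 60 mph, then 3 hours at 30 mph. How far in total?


Leg 1 distance:
60 x 1 = 60 miles
Leg 2 distance:
30 x 3 = 90 miles
Total distance:
60 + 90 = 150 miles

150 miles


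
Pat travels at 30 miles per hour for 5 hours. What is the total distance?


Use the formula: distance = speed x time
Speed = 30 mph, Time = 5 hours
30 x 5 = 150 miles

150 miles


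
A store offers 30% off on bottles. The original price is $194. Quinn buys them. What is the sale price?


Calculate the discount amount:
30% of $194 = $58.20
Subtract from original:
$194 - $58.20 = $135.80

$135.80


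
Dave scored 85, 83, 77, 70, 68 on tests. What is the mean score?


Add the scores:
85 + 83 + 77 + 70 + 68 = 383
Divide by the number of tests:
383 / 5 = 76.6

76.6


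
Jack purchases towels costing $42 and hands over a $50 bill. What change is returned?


Start with the amount paid:
$50
Subtract the price:
$50 - $42 = $8

$8


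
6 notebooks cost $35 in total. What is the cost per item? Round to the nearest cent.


Total cost: $35
Number of items: 6
Unit price: $35 / 6 = $5.8333... ≈ $5.83

$5.83


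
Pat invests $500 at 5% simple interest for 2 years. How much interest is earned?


Use the formula I = P x R x T / 100
P x R x T = 500 x 5 x 2 = 5000
I = 5000 / 100 = $50

$50


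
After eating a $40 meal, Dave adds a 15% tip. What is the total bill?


Calculate the tip:
15% of $40 = $6
Add tip to meal cost:
$40 + $6 = $46

$46


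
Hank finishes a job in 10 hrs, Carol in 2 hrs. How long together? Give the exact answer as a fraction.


Hank's rate: 1/10 of the job per hour
Carol's rate: 1/2 of the job per hour
Combined rate: 1/10 + 1/2 = 3/5 per hour
Time = 1 / (3/5) = 5/3 hours (≈ 1.67 hours)

5/3 hours


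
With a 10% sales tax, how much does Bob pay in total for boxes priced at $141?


Calculate the tax:
10% of $141 = $14.10
Add tax to price:
$141 + $14.10 = $155.10

$155.10


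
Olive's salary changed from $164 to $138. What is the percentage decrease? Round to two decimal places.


Find the absolute change:
|138 - 164| = 26
Divide by original and multiply by 100:
26 / 164 x 100 = 15.8536...% ≈ 15.85%

15.85%


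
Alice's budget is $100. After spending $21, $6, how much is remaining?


Add up expenses:
$21 + $6 = $27
Subtract from budget:
$100 - $27 = $73

$73


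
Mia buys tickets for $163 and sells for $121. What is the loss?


Selling price = $121
Cost price = $163
Loss = cost price - selling price:
Loss = $163 - $121 = $42

$42


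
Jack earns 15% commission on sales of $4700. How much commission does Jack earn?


Convert rate to decimal:
15% = 0.15
Multiply by sales:
$4700 x 0.15 = $705

$705


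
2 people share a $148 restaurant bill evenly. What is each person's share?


Total bill: $148
Number of people: 2
Each pays: $148 / 2 = $74

$74


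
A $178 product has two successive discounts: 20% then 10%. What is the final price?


First discount:
20% of $178 = $35.60
Price after first discount:
$178 - $35.60 = $142.40
Second discount:
10% of $142.40 = $14.24
Final price:
$142.40 - $14.24 = $128.16

$128.16


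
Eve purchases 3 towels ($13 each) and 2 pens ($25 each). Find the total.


Cost of towels:
3 x $13 = $39
Cost of pens:
2 x $25 = $50
Add both:
$39 + $50 = $89

$89


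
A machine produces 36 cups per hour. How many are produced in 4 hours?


Production rate: 36 cups per hour
Time: 4 hours
Total: 36 x 4 = 144 cups

144 cups


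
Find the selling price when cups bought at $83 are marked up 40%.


Calculate the markup amount:
40% of $83 = $33.20
Add to cost:
$83 + $33.20 = $116.20

$116.20


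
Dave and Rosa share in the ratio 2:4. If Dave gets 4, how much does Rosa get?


Find the multiplier:
4 / 2 = 2
Apply to Rosa's share:
4 x 2 = 8

8


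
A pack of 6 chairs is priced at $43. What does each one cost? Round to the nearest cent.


Total cost: $43
Number of items: 6
Unit price: $43 / 6 = $7.1666... ≈ $7.17

$7.17
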